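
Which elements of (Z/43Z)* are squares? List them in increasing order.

1 4 6 9 10 11 13 14 15 16 17 21 23 24 25 31 35 36 38 40 41

Square k = 1,…,21 (k and 43−k give the same square):
1²=1, 2²=4, 3²=9, 4²=16, 5²=25, 6²=36, 7²≡6, 8²≡21, 9²≡38, 10²≡14, 11²≡35, 12²≡15, 13²≡40, 14²≡24, 15²≡10, 16²≡41, 17²≡31, 18²≡23, 19²≡17, 20²≡13, 21²≡11 (mod 43).
So the quadratic residues mod 43 are {1, 4, 6, 9, 10, 11, 13, 14, 15, 16, 17, 21, 23, 24, 25, 31, 35, 36, 38, 40, 41}.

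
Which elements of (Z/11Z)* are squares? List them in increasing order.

Square k = 1,…,5 (k and 11−k give the same square):
1²=1, 2²=4, 3²=9, 4²≡5, 5²≡3 (mod 11).
So the quadratic residues mod 11 are {1, 3, 4, 5, 9}.

1 3 4 5 9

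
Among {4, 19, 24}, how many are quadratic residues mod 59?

(4/59) = +1 → QR.
(19/59) = +1 → QR.
(24/59) = -1 → non-residue.
Total quadratic residues among the 3: 2.

2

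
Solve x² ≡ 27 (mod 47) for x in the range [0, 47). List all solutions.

Since 47 ≡ 3 (mod 4), a square root of 27 is 27^((47+1)/4) = 27^12 mod 47.
Repeated squaring: 27^2≡24, 27^4≡12, 27^8≡3 (mod 47).
27^12 = 27^(8+4) ≡ 36 (mod 47).
Check: 36² = 1296 ≡ 27 (mod 47). The two roots are 11 and 36.

11, 36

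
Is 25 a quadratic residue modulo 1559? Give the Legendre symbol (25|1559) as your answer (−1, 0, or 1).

1

Reciprocity: 25 ≡ 1 and 1559 ≡ 3 (mod 4), so (25/1559) = +(1559/25).
Reduce top mod 25: now compute (9/25).
Reciprocity: 9 ≡ 1 and 25 ≡ 1 (mod 4), so (9/25) = +(25/9).
Reduce top mod 9: now compute (7/9).
Reciprocity: 7 ≡ 3 and 9 ≡ 1 (mod 4), so (7/9) = +(9/7).
Reduce top mod 7: now compute (2/7).
Pull out 2: since 7 ≡ 7 (mod 8), (2/7) = +1.
Reached (1/7) = 1. Collecting the sign flips along the way, the symbol is +1.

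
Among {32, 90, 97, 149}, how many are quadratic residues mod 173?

2

(32/173) = -1 → non-residue.
(90/173) = +1 → QR.
(97/173) = -1 → non-residue.
(149/173) = +1 → QR.
Total quadratic residues among the 4: 2.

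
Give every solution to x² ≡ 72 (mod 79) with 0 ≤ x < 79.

25, 54

Since 79 ≡ 3 (mod 4), a square root of 72 is 72^((79+1)/4) = 72^20 mod 79.
Repeated squaring: 72^2≡49, 72^4≡31, 72^8≡13, 72^16≡11 (mod 79).
72^20 = 72^(16+4) ≡ 25 (mod 79).
Check: 25² = 625 ≡ 72 (mod 79). The two roots are 25 and 54.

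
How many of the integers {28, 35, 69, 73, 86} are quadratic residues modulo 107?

3

(28/107) = -1 → non-residue.
(35/107) = +1 → QR.
(69/107) = +1 → QR.
(73/107) = -1 → non-residue.
(86/107) = +1 → QR.
Total quadratic residues among the 5: 3.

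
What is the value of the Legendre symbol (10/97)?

-1

Pull out 2: since 97 ≡ 1 (mod 8), (2/97) = +1.
Reciprocity: 5 ≡ 1 and 97 ≡ 1 (mod 4), so (5/97) = +(97/5).
Reduce top mod 5: now compute (2/5).
Pull out 2: since 5 ≡ 5 (mod 8), (2/5) = -1.
Reached (1/5) = 1. Collecting the sign flips along the way, the symbol is -1.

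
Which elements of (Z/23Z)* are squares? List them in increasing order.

1 2 3 4 6 8 9 12 13 16 18

Square k = 1,…,11 (k and 23−k give the same square):
1²=1, 2²=4, 3²=9, 4²=16, 5²≡2, 6²≡13, 7²≡3, 8²≡18, 9²≡12, 10²≡8, 11²≡6 (mod 23).
So the quadratic residues mod 23 are {1, 2, 3, 4, 6, 8, 9, 12, 13, 16, 18}.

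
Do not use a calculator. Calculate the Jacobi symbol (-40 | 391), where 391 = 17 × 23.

First reduce: -40 ≡ 351 (mod 391).
Reciprocity: 351 ≡ 3 and 391 ≡ 3 (mod 4), so (351/391) = −(391/351).
Reduce top mod 351: now compute (40/351).
Pull out 2^3: since 351 ≡ 7 (mod 8), (2/351) = +1, so (2/351)^3 = +1.
Reciprocity: 5 ≡ 1 and 351 ≡ 3 (mod 4), so (5/351) = +(351/5).
Reduce top mod 5: now compute (1/5).
Reached (1/5) = 1. Collecting the sign flips along the way, the symbol is -1.

-1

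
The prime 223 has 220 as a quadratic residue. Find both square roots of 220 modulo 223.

Since 223 ≡ 3 (mod 4), a square root of 220 is 220^((223+1)/4) = 220^56 mod 223.
Repeated squaring: 220^2≡9, 220^4≡81, 220^8≡94, 220^16≡139, 220^32≡143 (mod 223).
220^56 = 220^(32+16+8) ≡ 144 (mod 223).
Check: 144² = 20736 ≡ 220 (mod 223). The two roots are 79 and 144.

79, 144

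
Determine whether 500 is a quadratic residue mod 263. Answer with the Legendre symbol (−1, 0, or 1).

First reduce: 500 ≡ 237 (mod 263).
Reciprocity: 237 ≡ 1 and 263 ≡ 3 (mod 4), so (237/263) = +(263/237).
Reduce top mod 237: now compute (26/237).
Pull out 2: since 237 ≡ 5 (mod 8), (2/237) = -1.
Reciprocity: 13 ≡ 1 and 237 ≡ 1 (mod 4), so (13/237) = +(237/13).
Reduce top mod 13: now compute (3/13).
Reciprocity: 3 ≡ 3 and 13 ≡ 1 (mod 4), so (3/13) = +(13/3).
Reduce top mod 3: now compute (1/3).
Reached (1/3) = 1. Collecting the sign flips along the way, the symbol is -1.

-1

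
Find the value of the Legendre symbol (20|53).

Euler's criterion: (20/53) ≡ 20^26 (mod 53).
20^2 ≡ 29 (mod 53)
20^4 ≡ 46 (mod 53)
20^8 ≡ 49 (mod 53)
20^16 ≡ 16 (mod 53)
20^26 = 20^(16+8+2) ≡ 52 (mod 53).
Result is 52 ≡ −1, so (20/53) = −1.

-1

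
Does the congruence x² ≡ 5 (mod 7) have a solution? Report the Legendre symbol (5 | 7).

Reciprocity: 5 ≡ 1 and 7 ≡ 3 (mod 4), so (5/7) = +(7/5).
Reduce top mod 5: now compute (2/5).
Pull out 2: since 5 ≡ 5 (mod 8), (2/5) = -1.
Reached (1/5) = 1. Collecting the sign flips along the way, the symbol is -1.

-1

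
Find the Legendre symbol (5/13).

-1

Euler's criterion: (5/13) ≡ 5^6 (mod 13).
5^2 ≡ 12 (mod 13)
5^4 ≡ 1 (mod 13)
5^6 = 5^(4+2) ≡ 12 (mod 13).
Result is 12 ≡ −1, so (5/13) = −1.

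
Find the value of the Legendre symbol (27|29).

-1

Euler's criterion: (27/29) ≡ 27^14 (mod 29).
27^2 ≡ 4 (mod 29)
27^4 ≡ 16 (mod 29)
27^8 ≡ 24 (mod 29)
27^14 = 27^(8+4+2) ≡ 28 (mod 29).
Result is 28 ≡ −1, so (27/29) = −1.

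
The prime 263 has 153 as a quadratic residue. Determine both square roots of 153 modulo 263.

Since 263 ≡ 3 (mod 4), a square root of 153 is 153^((263+1)/4) = 153^66 mod 263.
Repeated squaring: 153^2≡2, 153^4≡4, 153^8≡16, 153^16≡256, 153^32≡49, 153^64≡34 (mod 263).
153^66 = 153^(64+2) ≡ 68 (mod 263).
Check: 68² = 4624 ≡ 153 (mod 263). The two roots are 68 and 195.

68, 195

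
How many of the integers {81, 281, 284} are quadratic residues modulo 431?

1

(81/431) = +1 → QR.
(281/431) = -1 → non-residue.
(284/431) = -1 → non-residue.
Total quadratic residues among the 3: 1.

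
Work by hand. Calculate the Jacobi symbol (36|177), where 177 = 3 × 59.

Pull out 2^2: since 177 ≡ 1 (mod 8), (2/177) = +1, so (2/177)^2 = +1.
Reciprocity: 9 ≡ 1 and 177 ≡ 1 (mod 4), so (9/177) = +(177/9).
Reduce top mod 9: now compute (6/9).
Pull out 2: since 9 ≡ 1 (mod 8), (2/9) = +1.
Reciprocity: 3 ≡ 3 and 9 ≡ 1 (mod 4), so (3/9) = +(9/3).
Reduce top mod 3: now compute (0/3).
Top reduces to 0: gcd > 1, so the symbol is 0.

0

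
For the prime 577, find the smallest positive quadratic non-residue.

5

(2/577) = +1, so 2 is a residue.
(3/577) = +1, so 3 is a residue.
(4/577) = +1, so 4 is a residue.
(5/577) = −1, so 5 is the smallest positive non-residue mod 577.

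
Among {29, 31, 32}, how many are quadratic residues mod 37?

0

(29/37) = -1 → non-residue.
(31/37) = -1 → non-residue.
(32/37) = -1 → non-residue.
Total quadratic residues among the 3: 0.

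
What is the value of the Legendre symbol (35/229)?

-1

Euler's criterion: (35/229) ≡ 35^114 (mod 229).
35^2 ≡ 80 (mod 229)
35^4 ≡ 217 (mod 229)
35^8 ≡ 144 (mod 229)
35^16 ≡ 126 (mod 229)
35^32 ≡ 75 (mod 229)
35^64 ≡ 129 (mod 229)
35^114 = 35^(64+32+16+2) ≡ 228 (mod 229).
Result is 228 ≡ −1, so (35/229) = −1.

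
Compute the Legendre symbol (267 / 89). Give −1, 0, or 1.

First reduce: 267 ≡ 0 (mod 89).
Top reduces to 0: gcd > 1, so the symbol is 0.

0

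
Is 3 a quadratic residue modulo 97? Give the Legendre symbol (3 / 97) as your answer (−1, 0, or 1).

1

Reciprocity: 3 ≡ 3 and 97 ≡ 1 (mod 4), so (3/97) = +(97/3).
Reduce top mod 3: now compute (1/3).
Reached (1/3) = 1. Collecting the sign flips along the way, the symbol is +1.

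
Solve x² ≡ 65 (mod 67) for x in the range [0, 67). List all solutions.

20, 47

Since 67 ≡ 3 (mod 4), a square root of 65 is 65^((67+1)/4) = 65^17 mod 67.
Repeated squaring: 65^2≡4, 65^4≡16, 65^8≡55, 65^16≡10 (mod 67).
65^17 = 65^(16+1) ≡ 47 (mod 67).
Check: 47² = 2209 ≡ 65 (mod 67). The two roots are 20 and 47.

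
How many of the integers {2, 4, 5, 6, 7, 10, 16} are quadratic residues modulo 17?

(2/17) = +1 → QR.
(4/17) = +1 → QR.
(5/17) = -1 → non-residue.
(6/17) = -1 → non-residue.
(7/17) = -1 → non-residue.
(10/17) = -1 → non-residue.
(16/17) = +1 → QR.
Total quadratic residues among the 7: 3.

3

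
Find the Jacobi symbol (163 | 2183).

-1

Reciprocity: 163 ≡ 3 and 2183 ≡ 3 (mod 4), so (163/2183) = −(2183/163).
Reduce top mod 163: now compute (64/163).
Pull out 2^6: since 163 ≡ 3 (mod 8), (2/163) = -1, so (2/163)^6 = +1.
Reached (1/163) = 1. Collecting the sign flips along the way, the symbol is -1.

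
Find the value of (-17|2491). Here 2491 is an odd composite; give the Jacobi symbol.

First reduce: -17 ≡ 2474 (mod 2491).
Pull out 2: since 2491 ≡ 3 (mod 8), (2/2491) = -1.
Reciprocity: 1237 ≡ 1 and 2491 ≡ 3 (mod 4), so (1237/2491) = +(2491/1237).
Reduce top mod 1237: now compute (17/1237).
Reciprocity: 17 ≡ 1 and 1237 ≡ 1 (mod 4), so (17/1237) = +(1237/17).
Reduce top mod 17: now compute (13/17).
Reciprocity: 13 ≡ 1 and 17 ≡ 1 (mod 4), so (13/17) = +(17/13).
Reduce top mod 13: now compute (4/13).
Pull out 2^2: since 13 ≡ 5 (mod 8), (2/13) = -1, so (2/13)^2 = +1.
Reached (1/13) = 1. Collecting the sign flips along the way, the symbol is -1.

-1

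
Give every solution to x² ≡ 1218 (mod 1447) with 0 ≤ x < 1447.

612, 835

Since 1447 ≡ 3 (mod 4), a square root of 1218 is 1218^((1447+1)/4) = 1218^362 mod 1447.
Repeated squaring: 1218^2≡349, 1218^4≡253, 1218^8≡341, 1218^16≡521, 1218^32≡852, 1218^64≡957, 1218^128≡1345, 1218^256≡275 (mod 1447).
1218^362 = 1218^(256+64+32+8+2) ≡ 612 (mod 1447).
Check: 612² = 374544 ≡ 1218 (mod 1447). The two roots are 612 and 835.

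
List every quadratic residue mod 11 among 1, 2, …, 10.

1, 3, 4, 5, 9

Square k = 1,…,5 (k and 11−k give the same square):
1²=1, 2²=4, 3²=9, 4²≡5, 5²≡3 (mod 11).
So the quadratic residues mod 11 are {1, 3, 4, 5, 9}.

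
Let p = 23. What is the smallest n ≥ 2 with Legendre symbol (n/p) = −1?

(2/23) = +1, so 2 is a residue.
(3/23) = +1, so 3 is a residue.
(4/23) = +1, so 4 is a residue.
(5/23) = −1, so 5 is the smallest positive non-residue mod 23.

5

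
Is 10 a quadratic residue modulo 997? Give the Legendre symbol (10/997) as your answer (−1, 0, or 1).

Pull out 2: since 997 ≡ 5 (mod 8), (2/997) = -1.
Reciprocity: 5 ≡ 1 and 997 ≡ 1 (mod 4), so (5/997) = +(997/5).
Reduce top mod 5: now compute (2/5).
Pull out 2: since 5 ≡ 5 (mod 8), (2/5) = -1.
Reached (1/5) = 1. Collecting the sign flips along the way, the symbol is +1.

1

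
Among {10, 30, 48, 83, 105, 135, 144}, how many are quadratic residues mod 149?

(10/149) = -1 → non-residue.
(30/149) = +1 → QR.
(48/149) = -1 → non-residue.
(83/149) = -1 → non-residue.
(105/149) = -1 → non-residue.
(135/149) = -1 → non-residue.
(144/149) = +1 → QR.
Total quadratic residues among the 7: 2.

2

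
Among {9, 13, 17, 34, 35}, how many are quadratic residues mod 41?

(9/41) = +1 → QR.
(13/41) = -1 → non-residue.
(17/41) = -1 → non-residue.
(34/41) = -1 → non-residue.
(35/41) = -1 → non-residue.
Total quadratic residues among the 5: 1.

1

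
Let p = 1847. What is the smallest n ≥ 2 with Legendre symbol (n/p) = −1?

5

(2/1847) = +1, so 2 is a residue.
(3/1847) = +1, so 3 is a residue.
(4/1847) = +1, so 4 is a residue.
(5/1847) = −1, so 5 is the smallest positive non-residue mod 1847.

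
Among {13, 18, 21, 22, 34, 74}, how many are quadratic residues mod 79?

(13/79) = +1 → QR.
(18/79) = +1 → QR.
(21/79) = +1 → QR.
(22/79) = +1 → QR.
(34/79) = -1 → non-residue.
(74/79) = -1 → non-residue.
Total quadratic residues among the 6: 4.

4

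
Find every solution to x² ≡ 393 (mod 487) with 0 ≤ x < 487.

Since 487 ≡ 3 (mod 4), a square root of 393 is 393^((487+1)/4) = 393^122 mod 487.
Repeated squaring: 393^2≡70, 393^4≡30, 393^8≡413, 393^16≡119, 393^32≡38, 393^64≡470 (mod 487).
393^122 = 393^(64+32+16+8+2) ≡ 82 (mod 487).
Check: 82² = 6724 ≡ 393 (mod 487). The two roots are 82 and 405.

82, 405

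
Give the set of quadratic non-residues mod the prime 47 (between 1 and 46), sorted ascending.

Square k = 1,…,23 (k and 47−k give the same square):
1²=1, 2²=4, 3²=9, 4²=16, 5²=25, 6²=36, 7²≡2, 8²≡17, 9²≡34, 10²≡6, 11²≡27, 12²≡3, 13²≡28, 14²≡8, 15²≡37, 16²≡21, 17²≡7, 18²≡42, 19²≡32, 20²≡24, 21²≡18, 22²≡14, 23²≡12 (mod 47).
The residues are {1, 2, 3, 4, 6, 7, 8, 9, 12, 14, 16, 17, 18, 21, 24, 25, 27, 28, 32, 34, 36, 37, 42}; the non-residues are the remaining 23 nonzero classes.

5 10 11 13 15 19 20 22 23 26 29 30 31 33 35 38 39 40 41 43 44 45 46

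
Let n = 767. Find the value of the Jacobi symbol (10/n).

Pull out 2: since 767 ≡ 7 (mod 8), (2/767) = +1.
Reciprocity: 5 ≡ 1 and 767 ≡ 3 (mod 4), so (5/767) = +(767/5).
Reduce top mod 5: now compute (2/5).
Pull out 2: since 5 ≡ 5 (mod 8), (2/5) = -1.
Reached (1/5) = 1. Collecting the sign flips along the way, the symbol is -1.

-1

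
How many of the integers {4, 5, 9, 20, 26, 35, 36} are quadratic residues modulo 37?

(4/37) = +1 → QR.
(5/37) = -1 → non-residue.
(9/37) = +1 → QR.
(20/37) = -1 → non-residue.
(26/37) = +1 → QR.
(35/37) = -1 → non-residue.
(36/37) = +1 → QR.
Total quadratic residues among the 7: 4.

4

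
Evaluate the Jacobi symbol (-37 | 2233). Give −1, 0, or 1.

First reduce: -37 ≡ 2196 (mod 2233).
Pull out 2^2: since 2233 ≡ 1 (mod 8), (2/2233) = +1, so (2/2233)^2 = +1.
Reciprocity: 549 ≡ 1 and 2233 ≡ 1 (mod 4), so (549/2233) = +(2233/549).
Reduce top mod 549: now compute (37/549).
Reciprocity: 37 ≡ 1 and 549 ≡ 1 (mod 4), so (37/549) = +(549/37).
Reduce top mod 37: now compute (31/37).
Reciprocity: 31 ≡ 3 and 37 ≡ 1 (mod 4), so (31/37) = +(37/31).
Reduce top mod 31: now compute (6/31).
Pull out 2: since 31 ≡ 7 (mod 8), (2/31) = +1.
Reciprocity: 3 ≡ 3 and 31 ≡ 3 (mod 4), so (3/31) = −(31/3).
Reduce top mod 3: now compute (1/3).
Reached (1/3) = 1. Collecting the sign flips along the way, the symbol is -1.

-1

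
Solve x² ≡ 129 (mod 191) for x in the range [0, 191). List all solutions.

79, 112

Since 191 ≡ 3 (mod 4), a square root of 129 is 129^((191+1)/4) = 129^48 mod 191.
Repeated squaring: 129^2≡24, 129^4≡3, 129^8≡9, 129^16≡81, 129^32≡67 (mod 191).
129^48 = 129^(32+16) ≡ 79 (mod 191).
Check: 79² = 6241 ≡ 129 (mod 191). The two roots are 79 and 112.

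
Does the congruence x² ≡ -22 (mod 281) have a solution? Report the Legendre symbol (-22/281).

-1

Euler's criterion: (-22/281) ≡ 259^140 (mod 281).
259^2 ≡ 203 (mod 281)
259^4 ≡ 183 (mod 281)
259^8 ≡ 50 (mod 281)
259^16 ≡ 252 (mod 281)
259^32 ≡ 279 (mod 281)
259^64 ≡ 4 (mod 281)
259^128 ≡ 16 (mod 281)
259^140 = 259^(128+8+4) ≡ 280 (mod 281).
Result is 280 ≡ −1, so (-22/281) = −1.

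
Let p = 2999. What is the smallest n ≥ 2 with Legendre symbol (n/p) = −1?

17

(2/2999) = +1, so 2 is a residue.
(3/2999) = +1, so 3 is a residue.
(4/2999) = +1, so 4 is a residue.
(5/2999) = +1, so 5 is a residue.
(6/2999) = +1, so 6 is a residue.
(7/2999) = +1, so 7 is a residue.
(8/2999) = +1, so 8 is a residue.
(9/2999) = +1, so 9 is a residue.
(10/2999) = +1, so 10 is a residue.
(11/2999) = +1, so 11 is a residue.
(12/2999) = +1, so 12 is a residue.
(13/2999) = +1, so 13 is a residue.
(14/2999) = +1, so 14 is a residue.
(15/2999) = +1, so 15 is a residue.
(16/2999) = +1, so 16 is a residue.
(17/2999) = −1, so 17 is the smallest positive non-residue mod 2999.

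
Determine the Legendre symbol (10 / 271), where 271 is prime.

Pull out 2: since 271 ≡ 7 (mod 8), (2/271) = +1.
Reciprocity: 5 ≡ 1 and 271 ≡ 3 (mod 4), so (5/271) = +(271/5).
Reduce top mod 5: now compute (1/5).
Reached (1/5) = 1. Collecting the sign flips along the way, the symbol is +1.

1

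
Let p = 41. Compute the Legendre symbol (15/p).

Reciprocity: 15 ≡ 3 and 41 ≡ 1 (mod 4), so (15/41) = +(41/15).
Reduce top mod 15: now compute (11/15).
Reciprocity: 11 ≡ 3 and 15 ≡ 3 (mod 4), so (11/15) = −(15/11).
Reduce top mod 11: now compute (4/11).
Pull out 2^2: since 11 ≡ 3 (mod 8), (2/11) = -1, so (2/11)^2 = +1.
Reached (1/11) = 1. Collecting the sign flips along the way, the symbol is -1.

-1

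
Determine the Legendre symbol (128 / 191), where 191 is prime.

1

Pull out 2^7: since 191 ≡ 7 (mod 8), (2/191) = +1, so (2/191)^7 = +1.
Reached (1/191) = 1. Collecting the sign flips along the way, the symbol is +1.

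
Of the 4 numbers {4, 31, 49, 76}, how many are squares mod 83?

(4/83) = +1 → QR.
(31/83) = +1 → QR.
(49/83) = +1 → QR.
(76/83) = -1 → non-residue.
Total quadratic residues among the 4: 3.

3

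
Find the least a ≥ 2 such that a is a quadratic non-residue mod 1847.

5

(2/1847) = +1, so 2 is a residue.
(3/1847) = +1, so 3 is a residue.
(4/1847) = +1, so 4 is a residue.
(5/1847) = −1, so 5 is the smallest positive non-residue mod 1847.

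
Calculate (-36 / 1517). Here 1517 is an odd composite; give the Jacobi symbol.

1

First reduce: -36 ≡ 1481 (mod 1517).
Reciprocity: 1481 ≡ 1 and 1517 ≡ 1 (mod 4), so (1481/1517) = +(1517/1481).
Reduce top mod 1481: now compute (36/1481).
Pull out 2^2: since 1481 ≡ 1 (mod 8), (2/1481) = +1, so (2/1481)^2 = +1.
Reciprocity: 9 ≡ 1 and 1481 ≡ 1 (mod 4), so (9/1481) = +(1481/9).
Reduce top mod 9: now compute (5/9).
Reciprocity: 5 ≡ 1 and 9 ≡ 1 (mod 4), so (5/9) = +(9/5).
Reduce top mod 5: now compute (4/5).
Pull out 2^2: since 5 ≡ 5 (mod 8), (2/5) = -1, so (2/5)^2 = +1.
Reached (1/5) = 1. Collecting the sign flips along the way, the symbol is +1.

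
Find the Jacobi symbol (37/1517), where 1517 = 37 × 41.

0

Reciprocity: 37 ≡ 1 and 1517 ≡ 1 (mod 4), so (37/1517) = +(1517/37).
Reduce top mod 37: now compute (0/37).
Top reduces to 0: gcd > 1, so the symbol is 0.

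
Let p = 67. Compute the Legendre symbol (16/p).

1

Pull out 2^4: since 67 ≡ 3 (mod 8), (2/67) = -1, so (2/67)^4 = +1.
Reached (1/67) = 1. Collecting the sign flips along the way, the symbol is +1.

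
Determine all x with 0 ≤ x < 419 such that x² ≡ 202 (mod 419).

88, 331

Since 419 ≡ 3 (mod 4), a square root of 202 is 202^((419+1)/4) = 202^105 mod 419.
Repeated squaring: 202^2≡161, 202^4≡362, 202^8≡316, 202^16≡134, 202^32≡358, 202^64≡369 (mod 419).
202^105 = 202^(64+32+8+1) ≡ 88 (mod 419).
Check: 88² = 7744 ≡ 202 (mod 419). The two roots are 88 and 331.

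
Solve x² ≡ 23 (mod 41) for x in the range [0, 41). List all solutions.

8, 33

41 ≡ 1 (mod 4), so we find a root by search.
Trying successive values, 8² = 64 ≡ 23 (mod 41). The other root is 41 − 8 = 33.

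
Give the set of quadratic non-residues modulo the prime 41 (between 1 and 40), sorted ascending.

3, 6, 7, 11, 12, 13, 14, 15, 17, 19, 22, 24, 26, 27, 28, 29, 30, 34, 35, 38

Square k = 1,…,20 (k and 41−k give the same square):
1²=1, 2²=4, 3²=9, 4²=16, 5²=25, 6²=36, 7²≡8, 8²≡23, 9²≡40, 10²≡18, 11²≡39, 12²≡21, 13²≡5, 14²≡32, 15²≡20, 16²≡10, 17²≡2, 18²≡37, 19²≡33, 20²≡31 (mod 41).
The residues are {1, 2, 4, 5, 8, 9, 10, 16, 18, 20, 21, 23, 25, 31, 32, 33, 36, 37, 39, 40}; the non-residues are the remaining 20 nonzero classes.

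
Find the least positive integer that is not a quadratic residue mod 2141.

(2/2141) = −1, so 2 is the smallest positive non-residue mod 2141.

2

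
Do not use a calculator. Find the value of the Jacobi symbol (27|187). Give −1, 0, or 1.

Reciprocity: 27 ≡ 3 and 187 ≡ 3 (mod 4), so (27/187) = −(187/27).
Reduce top mod 27: now compute (25/27).
Reciprocity: 25 ≡ 1 and 27 ≡ 3 (mod 4), so (25/27) = +(27/25).
Reduce top mod 25: now compute (2/25).
Pull out 2: since 25 ≡ 1 (mod 8), (2/25) = +1.
Reached (1/25) = 1. Collecting the sign flips along the way, the symbol is -1.

-1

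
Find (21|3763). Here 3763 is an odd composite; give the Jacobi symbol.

1

Reciprocity: 21 ≡ 1 and 3763 ≡ 3 (mod 4), so (21/3763) = +(3763/21).
Reduce top mod 21: now compute (4/21).
Pull out 2^2: since 21 ≡ 5 (mod 8), (2/21) = -1, so (2/21)^2 = +1.
Reached (1/21) = 1. Collecting the sign flips along the way, the symbol is +1.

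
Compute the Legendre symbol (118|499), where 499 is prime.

Euler's criterion: (118/499) ≡ 118^249 (mod 499).
118^2 ≡ 451 (mod 499)
118^4 ≡ 308 (mod 499)
118^8 ≡ 54 (mod 499)
118^16 ≡ 421 (mod 499)
118^32 ≡ 96 (mod 499)
118^64 ≡ 234 (mod 499)
118^128 ≡ 365 (mod 499)
118^249 = 118^(128+64+32+16+8+1) ≡ 1 (mod 499).
Result is 1, so (118/499) = 1.

1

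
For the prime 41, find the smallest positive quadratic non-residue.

3

(2/41) = +1, so 2 is a residue.
(3/41) = −1, so 3 is the smallest positive non-residue mod 41.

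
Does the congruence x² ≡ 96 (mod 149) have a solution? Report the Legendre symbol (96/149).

Pull out 2^5: since 149 ≡ 5 (mod 8), (2/149) = -1, so (2/149)^5 = -1.
Reciprocity: 3 ≡ 3 and 149 ≡ 1 (mod 4), so (3/149) = +(149/3).
Reduce top mod 3: now compute (2/3).
Pull out 2: since 3 ≡ 3 (mod 8), (2/3) = -1.
Reached (1/3) = 1. Collecting the sign flips along the way, the symbol is +1.

1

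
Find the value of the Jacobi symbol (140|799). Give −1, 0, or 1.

-1

Pull out 2^2: since 799 ≡ 7 (mod 8), (2/799) = +1, so (2/799)^2 = +1.
Reciprocity: 35 ≡ 3 and 799 ≡ 3 (mod 4), so (35/799) = −(799/35).
Reduce top mod 35: now compute (29/35).
Reciprocity: 29 ≡ 1 and 35 ≡ 3 (mod 4), so (29/35) = +(35/29).
Reduce top mod 29: now compute (6/29).
Pull out 2: since 29 ≡ 5 (mod 8), (2/29) = -1.
Reciprocity: 3 ≡ 3 and 29 ≡ 1 (mod 4), so (3/29) = +(29/3).
Reduce top mod 3: now compute (2/3).
Pull out 2: since 3 ≡ 3 (mod 8), (2/3) = -1.
Reached (1/3) = 1. Collecting the sign flips along the way, the symbol is -1.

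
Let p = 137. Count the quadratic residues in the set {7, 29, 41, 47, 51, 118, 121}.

(7/137) = +1 → QR.
(29/137) = -1 → non-residue.
(41/137) = -1 → non-residue.
(47/137) = -1 → non-residue.
(51/137) = -1 → non-residue.
(118/137) = +1 → QR.
(121/137) = +1 → QR.
Total quadratic residues among the 7: 3.

3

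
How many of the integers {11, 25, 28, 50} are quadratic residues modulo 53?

3

(11/53) = +1 → QR.
(25/53) = +1 → QR.
(28/53) = +1 → QR.
(50/53) = -1 → non-residue.
Total quadratic residues among the 4: 3.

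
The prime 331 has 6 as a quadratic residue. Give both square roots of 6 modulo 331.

Since 331 ≡ 3 (mod 4), a square root of 6 is 6^((331+1)/4) = 6^83 mod 331.
Repeated squaring: 6^2≡36, 6^4≡303, 6^8≡122, 6^16≡320, 6^32≡121, 6^64≡77 (mod 331).
6^83 = 6^(64+16+2+1) ≡ 91 (mod 331).
Check: 91² = 8281 ≡ 6 (mod 331). The two roots are 91 and 240.

91, 240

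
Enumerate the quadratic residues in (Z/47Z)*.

1,2,3,4,6,7,8,9,12,14,16,17,18,21,24,25,27,28,32,34,36,37,42

Square k = 1,…,23 (k and 47−k give the same square):
1²=1, 2²=4, 3²=9, 4²=16, 5²=25, 6²=36, 7²≡2, 8²≡17, 9²≡34, 10²≡6, 11²≡27, 12²≡3, 13²≡28, 14²≡8, 15²≡37, 16²≡21, 17²≡7, 18²≡42, 19²≡32, 20²≡24, 21²≡18, 22²≡14, 23²≡12 (mod 47).
So the quadratic residues mod 47 are {1, 2, 3, 4, 6, 7, 8, 9, 12, 14, 16, 17, 18, 21, 24, 25, 27, 28, 32, 34, 36, 37, 42}.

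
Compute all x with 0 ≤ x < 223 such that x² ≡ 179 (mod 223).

25, 198

Since 223 ≡ 3 (mod 4), a square root of 179 is 179^((223+1)/4) = 179^56 mod 223.
Repeated squaring: 179^2≡152, 179^4≡135, 179^8≡162, 179^16≡153, 179^32≡217 (mod 223).
179^56 = 179^(32+16+8) ≡ 25 (mod 223).
Check: 25² = 625 ≡ 179 (mod 223). The two roots are 25 and 198.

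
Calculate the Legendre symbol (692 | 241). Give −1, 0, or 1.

-1

Euler's criterion: (692/241) ≡ 210^120 (mod 241).
210^2 ≡ 238 (mod 241)
210^4 ≡ 9 (mod 241)
210^8 ≡ 81 (mod 241)
210^16 ≡ 54 (mod 241)
210^32 ≡ 24 (mod 241)
210^64 ≡ 94 (mod 241)
210^120 = 210^(64+32+16+8) ≡ 240 (mod 241).
Result is 240 ≡ −1, so (692/241) = −1.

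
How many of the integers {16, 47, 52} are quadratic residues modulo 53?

3

(16/53) = +1 → QR.
(47/53) = +1 → QR.
(52/53) = +1 → QR.
Total quadratic residues among the 3: 3.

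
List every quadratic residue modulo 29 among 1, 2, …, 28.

Square k = 1,…,14 (k and 29−k give the same square):
1²=1, 2²=4, 3²=9, 4²=16, 5²=25, 6²≡7, 7²≡20, 8²≡6, 9²≡23, 10²≡13, 11²≡5, 12²≡28, 13²≡24, 14²≡22 (mod 29).
So the quadratic residues mod 29 are {1, 4, 5, 6, 7, 9, 13, 16, 20, 22, 23, 24, 25, 28}.

1, 4, 5, 6, 7, 9, 13, 16, 20, 22, 23, 24, 25, 28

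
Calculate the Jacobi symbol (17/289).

Reciprocity: 17 ≡ 1 and 289 ≡ 1 (mod 4), so (17/289) = +(289/17).
Reduce top mod 17: now compute (0/17).
Top reduces to 0: gcd > 1, so the symbol is 0.

0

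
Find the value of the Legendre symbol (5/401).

1

Euler's criterion: (5/401) ≡ 5^200 (mod 401).
5^2 ≡ 25 (mod 401)
5^4 ≡ 224 (mod 401)
5^8 ≡ 51 (mod 401)
5^16 ≡ 195 (mod 401)
5^32 ≡ 331 (mod 401)
5^64 ≡ 88 (mod 401)
5^128 ≡ 125 (mod 401)
5^200 = 5^(128+64+8) ≡ 1 (mod 401).
Result is 1, so (5/401) = 1.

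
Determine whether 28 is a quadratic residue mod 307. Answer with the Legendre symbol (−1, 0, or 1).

1

Pull out 2^2: since 307 ≡ 3 (mod 8), (2/307) = -1, so (2/307)^2 = +1.
Reciprocity: 7 ≡ 3 and 307 ≡ 3 (mod 4), so (7/307) = −(307/7).
Reduce top mod 7: now compute (6/7).
Pull out 2: since 7 ≡ 7 (mod 8), (2/7) = +1.
Reciprocity: 3 ≡ 3 and 7 ≡ 3 (mod 4), so (3/7) = −(7/3).
Reduce top mod 3: now compute (1/3).
Reached (1/3) = 1. Collecting the sign flips along the way, the symbol is +1.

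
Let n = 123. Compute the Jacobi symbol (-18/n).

0

First reduce: -18 ≡ 105 (mod 123).
Reciprocity: 105 ≡ 1 and 123 ≡ 3 (mod 4), so (105/123) = +(123/105).
Reduce top mod 105: now compute (18/105).
Pull out 2: since 105 ≡ 1 (mod 8), (2/105) = +1.
Reciprocity: 9 ≡ 1 and 105 ≡ 1 (mod 4), so (9/105) = +(105/9).
Reduce top mod 9: now compute (6/9).
Pull out 2: since 9 ≡ 1 (mod 8), (2/9) = +1.
Reciprocity: 3 ≡ 3 and 9 ≡ 1 (mod 4), so (3/9) = +(9/3).
Reduce top mod 3: now compute (0/3).
Top reduces to 0: gcd > 1, so the symbol is 0.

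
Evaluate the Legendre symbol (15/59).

Reciprocity: 15 ≡ 3 and 59 ≡ 3 (mod 4), so (15/59) = −(59/15).
Reduce top mod 15: now compute (14/15).
Pull out 2: since 15 ≡ 7 (mod 8), (2/15) = +1.
Reciprocity: 7 ≡ 3 and 15 ≡ 3 (mod 4), so (7/15) = −(15/7).
Reduce top mod 7: now compute (1/7).
Reached (1/7) = 1. Collecting the sign flips along the way, the symbol is +1.

1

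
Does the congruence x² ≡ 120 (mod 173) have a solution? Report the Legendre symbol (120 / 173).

Pull out 2^3: since 173 ≡ 5 (mod 8), (2/173) = -1, so (2/173)^3 = -1.
Reciprocity: 15 ≡ 3 and 173 ≡ 1 (mod 4), so (15/173) = +(173/15).
Reduce top mod 15: now compute (8/15).
Pull out 2^3: since 15 ≡ 7 (mod 8), (2/15) = +1, so (2/15)^3 = +1.
Reached (1/15) = 1. Collecting the sign flips along the way, the symbol is -1.

-1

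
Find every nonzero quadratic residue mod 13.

1 3 4 9 10 12

Square k = 1,…,6 (k and 13−k give the same square):
1²=1, 2²=4, 3²=9, 4²≡3, 5²≡12, 6²≡10 (mod 13).
So the quadratic residues mod 13 are {1, 3, 4, 9, 10, 12}.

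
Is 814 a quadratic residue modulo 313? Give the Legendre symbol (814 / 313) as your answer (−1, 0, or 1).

First reduce: 814 ≡ 188 (mod 313).
Pull out 2^2: since 313 ≡ 1 (mod 8), (2/313) = +1, so (2/313)^2 = +1.
Reciprocity: 47 ≡ 3 and 313 ≡ 1 (mod 4), so (47/313) = +(313/47).
Reduce top mod 47: now compute (31/47).
Reciprocity: 31 ≡ 3 and 47 ≡ 3 (mod 4), so (31/47) = −(47/31).
Reduce top mod 31: now compute (16/31).
Pull out 2^4: since 31 ≡ 7 (mod 8), (2/31) = +1, so (2/31)^4 = +1.
Reached (1/31) = 1. Collecting the sign flips along the way, the symbol is -1.

-1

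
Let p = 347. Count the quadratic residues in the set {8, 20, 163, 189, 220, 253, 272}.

(8/347) = -1 → non-residue.
(20/347) = -1 → non-residue.
(163/347) = -1 → non-residue.
(189/347) = -1 → non-residue.
(220/347) = -1 → non-residue.
(253/347) = -1 → non-residue.
(272/347) = -1 → non-residue.
Total quadratic residues among the 7: 0.

0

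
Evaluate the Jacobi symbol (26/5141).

Pull out 2: since 5141 ≡ 5 (mod 8), (2/5141) = -1.
Reciprocity: 13 ≡ 1 and 5141 ≡ 1 (mod 4), so (13/5141) = +(5141/13).
Reduce top mod 13: now compute (6/13).
Pull out 2: since 13 ≡ 5 (mod 8), (2/13) = -1.
Reciprocity: 3 ≡ 3 and 13 ≡ 1 (mod 4), so (3/13) = +(13/3).
Reduce top mod 3: now compute (1/3).
Reached (1/3) = 1. Collecting the sign flips along the way, the symbol is +1.

1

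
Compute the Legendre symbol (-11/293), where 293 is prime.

-1

First reduce: -11 ≡ 282 (mod 293).
Pull out 2: since 293 ≡ 5 (mod 8), (2/293) = -1.
Reciprocity: 141 ≡ 1 and 293 ≡ 1 (mod 4), so (141/293) = +(293/141).
Reduce top mod 141: now compute (11/141).
Reciprocity: 11 ≡ 3 and 141 ≡ 1 (mod 4), so (11/141) = +(141/11).
Reduce top mod 11: now compute (9/11).
Reciprocity: 9 ≡ 1 and 11 ≡ 3 (mod 4), so (9/11) = +(11/9).
Reduce top mod 9: now compute (2/9).
Pull out 2: since 9 ≡ 1 (mod 8), (2/9) = +1.
Reached (1/9) = 1. Collecting the sign flips along the way, the symbol is -1.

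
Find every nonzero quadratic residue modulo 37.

Square k = 1,…,18 (k and 37−k give the same square):
1²=1, 2²=4, 3²=9, 4²=16, 5²=25, 6²=36, 7²≡12, 8²≡27, 9²≡7, 10²≡26, 11²≡10, 12²≡33, 13²≡21, 14²≡11, 15²≡3, 16²≡34, 17²≡30, 18²≡28 (mod 37).
So the quadratic residues mod 37 are {1, 3, 4, 7, 9, 10, 11, 12, 16, 21, 25, 26, 27, 28, 30, 33, 34, 36}.

1, 3, 4, 7, 9, 10, 11, 12, 16, 21, 25, 26, 27, 28, 30, 33, 34, 36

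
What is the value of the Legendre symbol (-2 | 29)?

First reduce: -2 ≡ 27 (mod 29).
Reciprocity: 27 ≡ 3 and 29 ≡ 1 (mod 4), so (27/29) = +(29/27).
Reduce top mod 27: now compute (2/27).
Pull out 2: since 27 ≡ 3 (mod 8), (2/27) = -1.
Reached (1/27) = 1. Collecting the sign flips along the way, the symbol is -1.

-1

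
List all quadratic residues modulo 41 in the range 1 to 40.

Square k = 1,…,20 (k and 41−k give the same square):
1²=1, 2²=4, 3²=9, 4²=16, 5²=25, 6²=36, 7²≡8, 8²≡23, 9²≡40, 10²≡18, 11²≡39, 12²≡21, 13²≡5, 14²≡32, 15²≡20, 16²≡10, 17²≡2, 18²≡37, 19²≡33, 20²≡31 (mod 41).
So the quadratic residues mod 41 are {1, 2, 4, 5, 8, 9, 10, 16, 18, 20, 21, 23, 25, 31, 32, 33, 36, 37, 39, 40}.

1 2 4 5 8 9 10 16 18 20 21 23 25 31 32 33 36 37 39 40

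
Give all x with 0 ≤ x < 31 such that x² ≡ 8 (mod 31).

Since 31 ≡ 3 (mod 4), a square root of 8 is 8^((31+1)/4) = 8^8 mod 31.
Repeated squaring: 8^2≡2, 8^4≡4, 8^8≡16 (mod 31).
8^8 = 8^(8) ≡ 16 (mod 31).
Check: 16² = 256 ≡ 8 (mod 31). The two roots are 15 and 16.

15, 16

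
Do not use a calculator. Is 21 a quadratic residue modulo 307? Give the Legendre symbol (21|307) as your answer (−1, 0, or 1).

Reciprocity: 21 ≡ 1 and 307 ≡ 3 (mod 4), so (21/307) = +(307/21).
Reduce top mod 21: now compute (13/21).
Reciprocity: 13 ≡ 1 and 21 ≡ 1 (mod 4), so (13/21) = +(21/13).
Reduce top mod 13: now compute (8/13).
Pull out 2^3: since 13 ≡ 5 (mod 8), (2/13) = -1, so (2/13)^3 = -1.
Reached (1/13) = 1. Collecting the sign flips along the way, the symbol is -1.

-1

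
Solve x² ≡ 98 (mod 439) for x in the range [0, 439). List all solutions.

Since 439 ≡ 3 (mod 4), a square root of 98 is 98^((439+1)/4) = 98^110 mod 439.
Repeated squaring: 98^2≡385, 98^4≡282, 98^8≡65, 98^16≡274, 98^32≡7, 98^64≡49 (mod 439).
98^110 = 98^(64+32+8+4+2) ≡ 292 (mod 439).
Check: 292² = 85264 ≡ 98 (mod 439). The two roots are 147 and 292.

147, 292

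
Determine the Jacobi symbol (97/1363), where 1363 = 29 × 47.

Reciprocity: 97 ≡ 1 and 1363 ≡ 3 (mod 4), so (97/1363) = +(1363/97).
Reduce top mod 97: now compute (5/97).
Reciprocity: 5 ≡ 1 and 97 ≡ 1 (mod 4), so (5/97) = +(97/5).
Reduce top mod 5: now compute (2/5).
Pull out 2: since 5 ≡ 5 (mod 8), (2/5) = -1.
Reached (1/5) = 1. Collecting the sign flips along the way, the symbol is -1.

-1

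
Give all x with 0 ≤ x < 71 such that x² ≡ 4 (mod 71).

Since 71 ≡ 3 (mod 4), a square root of 4 is 4^((71+1)/4) = 4^18 mod 71.
Repeated squaring: 4^2≡16, 4^4≡43, 4^8≡3, 4^16≡9 (mod 71).
4^18 = 4^(16+2) ≡ 2 (mod 71).
Check: 2² = 4 ≡ 4 (mod 71). The two roots are 2 and 69.

2, 69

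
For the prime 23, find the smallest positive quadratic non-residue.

5

(2/23) = +1, so 2 is a residue.
(3/23) = +1, so 3 is a residue.
(4/23) = +1, so 4 is a residue.
(5/23) = −1, so 5 is the smallest positive non-residue mod 23.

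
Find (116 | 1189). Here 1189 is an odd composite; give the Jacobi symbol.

0

Pull out 2^2: since 1189 ≡ 5 (mod 8), (2/1189) = -1, so (2/1189)^2 = +1.
Reciprocity: 29 ≡ 1 and 1189 ≡ 1 (mod 4), so (29/1189) = +(1189/29).
Reduce top mod 29: now compute (0/29).
Top reduces to 0: gcd > 1, so the symbol is 0.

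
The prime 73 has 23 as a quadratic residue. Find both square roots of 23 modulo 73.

73 ≡ 1 (mod 4), so we find a root by search.
Trying successive values, 13² = 169 ≡ 23 (mod 73). The other root is 73 − 13 = 60.

13, 60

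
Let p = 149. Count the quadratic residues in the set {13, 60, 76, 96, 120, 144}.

4

(13/149) = -1 → non-residue.
(60/149) = -1 → non-residue.
(76/149) = +1 → QR.
(96/149) = +1 → QR.
(120/149) = +1 → QR.
(144/149) = +1 → QR.
Total quadratic residues among the 6: 4.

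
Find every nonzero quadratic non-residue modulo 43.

2,3,5,7,8,12,18,19,20,22,26,27,28,29,30,32,33,34,37,39,42

Square k = 1,…,21 (k and 43−k give the same square):
1²=1, 2²=4, 3²=9, 4²=16, 5²=25, 6²=36, 7²≡6, 8²≡21, 9²≡38, 10²≡14, 11²≡35, 12²≡15, 13²≡40, 14²≡24, 15²≡10, 16²≡41, 17²≡31, 18²≡23, 19²≡17, 20²≡13, 21²≡11 (mod 43).
The residues are {1, 4, 6, 9, 10, 11, 13, 14, 15, 16, 17, 21, 23, 24, 25, 31, 35, 36, 38, 40, 41}; the non-residues are the remaining 21 nonzero classes.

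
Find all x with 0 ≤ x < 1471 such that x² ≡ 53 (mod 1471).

537, 934

Since 1471 ≡ 3 (mod 4), a square root of 53 is 53^((1471+1)/4) = 53^368 mod 1471.
Repeated squaring: 53^2≡1338, 53^4≡37, 53^8≡1369, 53^16≡107, 53^32≡1152, 53^64≡262, 53^128≡978, 53^256≡334 (mod 1471).
53^368 = 53^(256+64+32+16) ≡ 537 (mod 1471).
Check: 537² = 288369 ≡ 53 (mod 1471). The two roots are 537 and 934.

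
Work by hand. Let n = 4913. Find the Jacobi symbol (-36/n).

1

First reduce: -36 ≡ 4877 (mod 4913).
Reciprocity: 4877 ≡ 1 and 4913 ≡ 1 (mod 4), so (4877/4913) = +(4913/4877).
Reduce top mod 4877: now compute (36/4877).
Pull out 2^2: since 4877 ≡ 5 (mod 8), (2/4877) = -1, so (2/4877)^2 = +1.
Reciprocity: 9 ≡ 1 and 4877 ≡ 1 (mod 4), so (9/4877) = +(4877/9).
Reduce top mod 9: now compute (8/9).
Pull out 2^3: since 9 ≡ 1 (mod 8), (2/9) = +1, so (2/9)^3 = +1.
Reached (1/9) = 1. Collecting the sign flips along the way, the symbol is +1.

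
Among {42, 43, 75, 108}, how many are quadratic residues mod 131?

(42/131) = -1 → non-residue.
(43/131) = +1 → QR.
(75/131) = +1 → QR.
(108/131) = +1 → QR.
Total quadratic residues among the 4: 3.

3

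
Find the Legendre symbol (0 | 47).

0

Top reduces to 0: gcd > 1, so the symbol is 0.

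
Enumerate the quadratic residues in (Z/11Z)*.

1, 3, 4, 5, 9

Square k = 1,…,5 (k and 11−k give the same square):
1²=1, 2²=4, 3²=9, 4²≡5, 5²≡3 (mod 11).
So the quadratic residues mod 11 are {1, 3, 4, 5, 9}.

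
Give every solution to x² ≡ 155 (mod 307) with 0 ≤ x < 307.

48, 259

Since 307 ≡ 3 (mod 4), a square root of 155 is 155^((307+1)/4) = 155^77 mod 307.
Repeated squaring: 155^2≡79, 155^4≡101, 155^8≡70, 155^16≡295, 155^32≡144, 155^64≡167 (mod 307).
155^77 = 155^(64+8+4+1) ≡ 259 (mod 307).
Check: 259² = 67081 ≡ 155 (mod 307). The two roots are 48 and 259.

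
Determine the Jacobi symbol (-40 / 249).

First reduce: -40 ≡ 209 (mod 249).
Reciprocity: 209 ≡ 1 and 249 ≡ 1 (mod 4), so (209/249) = +(249/209).
Reduce top mod 209: now compute (40/209).
Pull out 2^3: since 209 ≡ 1 (mod 8), (2/209) = +1, so (2/209)^3 = +1.
Reciprocity: 5 ≡ 1 and 209 ≡ 1 (mod 4), so (5/209) = +(209/5).
Reduce top mod 5: now compute (4/5).
Pull out 2^2: since 5 ≡ 5 (mod 8), (2/5) = -1, so (2/5)^2 = +1.
Reached (1/5) = 1. Collecting the sign flips along the way, the symbol is +1.

1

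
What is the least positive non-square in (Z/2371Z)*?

2

(2/2371) = −1, so 2 is the smallest positive non-residue mod 2371.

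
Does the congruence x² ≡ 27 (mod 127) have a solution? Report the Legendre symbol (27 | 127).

-1

Euler's criterion: (27/127) ≡ 27^63 (mod 127).
27^2 ≡ 94 (mod 127)
27^4 ≡ 73 (mod 127)
27^8 ≡ 122 (mod 127)
27^16 ≡ 25 (mod 127)
27^32 ≡ 117 (mod 127)
27^63 = 27^(32+16+8+4+2+1) ≡ 126 (mod 127).
Result is 126 ≡ −1, so (27/127) = −1.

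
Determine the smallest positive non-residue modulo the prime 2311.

3

(2/2311) = +1, so 2 is a residue.
(3/2311) = −1, so 3 is the smallest positive non-residue mod 2311.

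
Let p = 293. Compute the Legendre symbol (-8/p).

Euler's criterion: (-8/293) ≡ 285^146 (mod 293).
285^2 ≡ 64 (mod 293)
285^4 ≡ 287 (mod 293)
285^8 ≡ 36 (mod 293)
285^16 ≡ 124 (mod 293)
285^32 ≡ 140 (mod 293)
285^64 ≡ 262 (mod 293)
285^128 ≡ 82 (mod 293)
285^146 = 285^(128+16+2) ≡ 292 (mod 293).
Result is 292 ≡ −1, so (-8/293) = −1.

-1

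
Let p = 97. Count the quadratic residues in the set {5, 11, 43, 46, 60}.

2

(5/97) = -1 → non-residue.
(11/97) = +1 → QR.
(43/97) = +1 → QR.
(46/97) = -1 → non-residue.
(60/97) = -1 → non-residue.
Total quadratic residues among the 5: 2.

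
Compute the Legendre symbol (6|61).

-1

Pull out 2: since 61 ≡ 5 (mod 8), (2/61) = -1.
Reciprocity: 3 ≡ 3 and 61 ≡ 1 (mod 4), so (3/61) = +(61/3).
Reduce top mod 3: now compute (1/3).
Reached (1/3) = 1. Collecting the sign flips along the way, the symbol is -1.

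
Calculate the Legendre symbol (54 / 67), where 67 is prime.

Pull out 2: since 67 ≡ 3 (mod 8), (2/67) = -1.
Reciprocity: 27 ≡ 3 and 67 ≡ 3 (mod 4), so (27/67) = −(67/27).
Reduce top mod 27: now compute (13/27).
Reciprocity: 13 ≡ 1 and 27 ≡ 3 (mod 4), so (13/27) = +(27/13).
Reduce top mod 13: now compute (1/13).
Reached (1/13) = 1. Collecting the sign flips along the way, the symbol is +1.

1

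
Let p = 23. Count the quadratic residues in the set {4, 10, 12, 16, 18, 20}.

(4/23) = +1 → QR.
(10/23) = -1 → non-residue.
(12/23) = +1 → QR.
(16/23) = +1 → QR.
(18/23) = +1 → QR.
(20/23) = -1 → non-residue.
Total quadratic residues among the 6: 4.

4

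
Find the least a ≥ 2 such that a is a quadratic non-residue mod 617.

(2/617) = +1, so 2 is a residue.
(3/617) = −1, so 3 is the smallest positive non-residue mod 617.

3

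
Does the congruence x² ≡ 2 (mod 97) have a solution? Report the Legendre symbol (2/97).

Euler's criterion: (2/97) ≡ 2^48 (mod 97).
2^2 ≡ 4 (mod 97)
2^4 ≡ 16 (mod 97)
2^8 ≡ 62 (mod 97)
2^16 ≡ 61 (mod 97)
2^32 ≡ 35 (mod 97)
2^48 = 2^(32+16) ≡ 1 (mod 97).
Result is 1, so (2/97) = 1.

1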